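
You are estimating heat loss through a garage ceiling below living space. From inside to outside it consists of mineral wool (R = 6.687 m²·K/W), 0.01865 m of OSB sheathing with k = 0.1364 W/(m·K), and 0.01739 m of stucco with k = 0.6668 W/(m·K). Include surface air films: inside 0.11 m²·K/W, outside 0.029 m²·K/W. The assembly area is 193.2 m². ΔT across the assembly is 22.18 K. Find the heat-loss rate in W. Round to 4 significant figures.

613.1 W

0.01865/0.1364 = 0.13673
0.01739/0.6668 = 0.02608
R_total = 0.11 + 6.687 + 0.13673 + 0.02608 + 0.029 = 6.9888 m²·K/W
Q = A·ΔT/R = 193.2 × 22.18 / 6.9888 = 613.15 W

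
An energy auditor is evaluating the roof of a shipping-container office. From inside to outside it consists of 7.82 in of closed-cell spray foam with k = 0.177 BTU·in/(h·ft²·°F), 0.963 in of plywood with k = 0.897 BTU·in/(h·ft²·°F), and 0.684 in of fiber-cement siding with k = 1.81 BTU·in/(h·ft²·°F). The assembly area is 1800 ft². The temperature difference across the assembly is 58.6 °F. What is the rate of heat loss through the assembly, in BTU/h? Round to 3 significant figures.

2310 BTU/h

7.82/0.177 = 44.18
0.963/0.897 = 1.074
0.684/1.81 = 0.3779
R_total = 44.18 + 1.074 + 0.3779 = 45.63 ft²·°F·h/BTU
Q = A·ΔT/R = 1800 × 58.6 / 45.63 = 2312 BTU/h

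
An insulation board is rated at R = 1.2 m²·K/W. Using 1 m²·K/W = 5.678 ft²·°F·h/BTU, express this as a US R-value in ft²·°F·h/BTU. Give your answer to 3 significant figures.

6.81 ft²·°F·h/BTU

R_US = 1.2 × 5.678 = 6.814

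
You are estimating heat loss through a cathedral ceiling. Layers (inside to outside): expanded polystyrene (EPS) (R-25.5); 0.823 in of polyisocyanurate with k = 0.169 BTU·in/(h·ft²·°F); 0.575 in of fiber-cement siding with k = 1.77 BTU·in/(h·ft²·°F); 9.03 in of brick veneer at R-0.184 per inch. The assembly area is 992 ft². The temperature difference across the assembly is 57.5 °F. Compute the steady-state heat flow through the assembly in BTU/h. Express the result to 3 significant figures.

0.823/0.169 = 4.87
0.575/1.77 = 0.3249
9.03 × 0.184 = 1.662
R_total = 25.5 + 4.87 + 0.3249 + 1.662 = 32.36 ft²·°F·h/BTU
Q = A·ΔT/R = 992 × 57.5 / 32.36 = 1763 BTU/h

1760 BTU/h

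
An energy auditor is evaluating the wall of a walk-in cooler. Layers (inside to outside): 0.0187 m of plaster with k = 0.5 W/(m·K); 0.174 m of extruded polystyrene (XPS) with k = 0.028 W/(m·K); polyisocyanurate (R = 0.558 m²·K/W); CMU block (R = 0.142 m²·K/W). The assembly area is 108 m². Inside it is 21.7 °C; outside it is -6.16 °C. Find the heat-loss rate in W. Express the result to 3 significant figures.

0.0187/0.5 = 0.0374
0.174/0.028 = 6.214
R_total = 0.0374 + 6.214 + 0.558 + 0.142 = 6.952 m²·K/W
Q = A·ΔT/R = 108 × (21.7 − (-6.16)) / 6.952 = 432.8 W

433 W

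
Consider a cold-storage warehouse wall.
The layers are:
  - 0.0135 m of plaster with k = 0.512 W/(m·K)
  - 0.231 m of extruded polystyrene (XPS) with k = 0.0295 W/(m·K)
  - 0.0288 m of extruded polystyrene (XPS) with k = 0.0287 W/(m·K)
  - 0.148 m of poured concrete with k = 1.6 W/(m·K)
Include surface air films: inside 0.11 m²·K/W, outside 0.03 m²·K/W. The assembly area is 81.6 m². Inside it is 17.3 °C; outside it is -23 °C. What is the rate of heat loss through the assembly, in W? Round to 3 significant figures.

362 W

0.0135/0.512 = 0.02637
0.231/0.0295 = 7.831
0.0288/0.0287 = 1.003
0.148/1.6 = 0.0925
R_total = 0.11 + 0.02637 + 7.831 + 1.003 + 0.0925 + 0.03 = 9.093 m²·K/W
Q = A·ΔT/R = 81.6 × (17.3 − (-23)) / 9.093 = 361.7 W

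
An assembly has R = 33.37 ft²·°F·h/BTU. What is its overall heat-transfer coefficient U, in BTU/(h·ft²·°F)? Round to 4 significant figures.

U = 1/R = 1/33.37 = 0.029967

0.02997 BTU/(h·ft²·°F)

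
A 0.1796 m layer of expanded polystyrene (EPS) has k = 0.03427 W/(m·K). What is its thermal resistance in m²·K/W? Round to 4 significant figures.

5.241 m²·K/W

R = L/k = 0.1796/0.03427 = 5.2407 m²·K/W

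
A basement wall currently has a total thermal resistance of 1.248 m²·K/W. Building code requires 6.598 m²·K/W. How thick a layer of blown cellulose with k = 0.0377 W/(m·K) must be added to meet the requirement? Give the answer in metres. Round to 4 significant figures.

0.2017 m

ΔR = 6.598 − 1.248 = 5.35 m²·K/W
L = ΔR × k = 5.35 × 0.0377 = 0.20169 m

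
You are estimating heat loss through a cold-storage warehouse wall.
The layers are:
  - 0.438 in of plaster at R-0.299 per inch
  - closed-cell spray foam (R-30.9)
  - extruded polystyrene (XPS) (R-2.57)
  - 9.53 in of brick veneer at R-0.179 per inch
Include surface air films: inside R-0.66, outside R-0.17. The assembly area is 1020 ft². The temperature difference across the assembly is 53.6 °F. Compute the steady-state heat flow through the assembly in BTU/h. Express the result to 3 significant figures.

0.438 × 0.299 = 0.131
9.53 × 0.179 = 1.706
R_total = 0.66 + 0.131 + 30.9 + 2.57 + 1.706 + 0.17 = 36.14 ft²·°F·h/BTU
Q = A·ΔT/R = 1020 × 53.6 / 36.14 = 1513 BTU/h

1510 BTU/h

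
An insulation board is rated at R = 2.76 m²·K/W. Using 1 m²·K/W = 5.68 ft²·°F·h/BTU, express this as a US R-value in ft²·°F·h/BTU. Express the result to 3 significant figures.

15.7 ft²·°F·h/BTU

R_US = 2.76 × 5.68 = 15.68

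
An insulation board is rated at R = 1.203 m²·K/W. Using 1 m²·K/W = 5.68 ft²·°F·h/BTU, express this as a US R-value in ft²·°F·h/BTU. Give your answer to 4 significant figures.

R_US = 1.203 × 5.68 = 6.833

6.833 ft²·°F·h/BTU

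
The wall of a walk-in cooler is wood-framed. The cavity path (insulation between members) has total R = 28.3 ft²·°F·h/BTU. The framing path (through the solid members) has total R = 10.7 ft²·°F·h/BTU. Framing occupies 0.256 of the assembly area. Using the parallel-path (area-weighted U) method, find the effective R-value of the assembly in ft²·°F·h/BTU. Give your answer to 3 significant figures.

19.9 ft²·°F·h/BTU

U_eff = 0.744/28.3 + 0.256/10.7 = 0.02629 + 0.02393 = 0.05021
R_eff = 1/U_eff = 19.91 ft²·°F·h/BTU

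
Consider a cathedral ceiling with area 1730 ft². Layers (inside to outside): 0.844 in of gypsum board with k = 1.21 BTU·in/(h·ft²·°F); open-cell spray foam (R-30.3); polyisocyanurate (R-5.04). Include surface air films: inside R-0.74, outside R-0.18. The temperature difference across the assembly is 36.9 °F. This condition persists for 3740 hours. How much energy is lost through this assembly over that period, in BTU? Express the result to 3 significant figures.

6460000 BTU

0.844/1.21 = 0.6975
R_total = 0.74 + 0.6975 + 30.3 + 5.04 + 0.18 = 36.96 ft²·°F·h/BTU
Q = 1730 × 36.9 / 36.96 = 1727 BTU/h
E = 1727 × 3740 = 6460000 BTU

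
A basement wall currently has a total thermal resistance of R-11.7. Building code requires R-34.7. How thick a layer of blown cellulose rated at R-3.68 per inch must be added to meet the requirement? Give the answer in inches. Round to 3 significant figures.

ΔR = 34.7 − 11.7 = 23 ft²·°F·h/BTU
L = ΔR / (R/in) = 23/3.68 = 6.25 in

6.25 in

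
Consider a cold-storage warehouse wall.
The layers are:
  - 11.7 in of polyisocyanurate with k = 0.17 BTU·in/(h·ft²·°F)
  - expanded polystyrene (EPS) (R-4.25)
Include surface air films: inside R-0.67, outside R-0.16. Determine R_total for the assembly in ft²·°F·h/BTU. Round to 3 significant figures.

11.7/0.17 = 68.82
R_total = 0.67 + 68.82 + 4.25 + 0.16 = 73.9 ft²·°F·h/BTU

73.9 ft²·°F·h/BTU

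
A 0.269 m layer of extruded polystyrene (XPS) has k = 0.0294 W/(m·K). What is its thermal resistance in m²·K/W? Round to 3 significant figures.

R = L/k = 0.269/0.0294 = 9.15 m²·K/W

9.15 m²·K/W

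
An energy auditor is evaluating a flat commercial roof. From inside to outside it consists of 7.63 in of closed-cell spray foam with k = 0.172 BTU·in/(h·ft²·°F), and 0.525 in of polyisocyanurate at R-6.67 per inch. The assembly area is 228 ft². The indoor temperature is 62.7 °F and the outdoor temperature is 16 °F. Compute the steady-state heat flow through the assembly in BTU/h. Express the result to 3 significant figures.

7.63/0.172 = 44.36
0.525 × 6.67 = 3.502
R_total = 44.36 + 3.502 = 47.86 ft²·°F·h/BTU
Q = A·ΔT/R = 228 × (62.7 − 16) / 47.86 = 222.5 BTU/h

222 BTU/h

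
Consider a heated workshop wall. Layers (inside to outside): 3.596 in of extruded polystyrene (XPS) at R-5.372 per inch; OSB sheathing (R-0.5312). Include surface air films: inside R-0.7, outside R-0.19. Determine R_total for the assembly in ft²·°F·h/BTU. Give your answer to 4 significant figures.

20.74 ft²·°F·h/BTU

3.596 × 5.372 = 19.318
R_total = 0.7 + 19.318 + 0.5312 + 0.19 = 20.739 ft²·°F·h/BTU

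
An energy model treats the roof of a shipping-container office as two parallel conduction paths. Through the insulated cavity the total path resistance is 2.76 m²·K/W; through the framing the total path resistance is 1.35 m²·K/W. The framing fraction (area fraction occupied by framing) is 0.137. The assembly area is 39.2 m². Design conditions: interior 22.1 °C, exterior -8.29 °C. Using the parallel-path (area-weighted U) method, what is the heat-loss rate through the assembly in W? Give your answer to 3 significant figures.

U_eff = 0.863/2.76 + 0.137/1.35 = 0.3127 + 0.1015 = 0.4142
R_eff = 1/U_eff = 2.415 m²·K/W
Q = 39.2 × (22.1 − (-8.29)) / 2.415 = 493.4 W

493 W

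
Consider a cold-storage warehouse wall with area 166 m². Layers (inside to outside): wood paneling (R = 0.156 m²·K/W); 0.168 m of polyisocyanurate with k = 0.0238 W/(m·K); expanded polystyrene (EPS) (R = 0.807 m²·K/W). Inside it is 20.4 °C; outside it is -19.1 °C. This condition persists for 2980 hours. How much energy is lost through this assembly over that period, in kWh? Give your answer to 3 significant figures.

0.168/0.0238 = 7.059
R_total = 0.156 + 7.059 + 0.807 = 8.022 m²·K/W
Q = 166 × (20.4 − (-19.1)) / 8.022 = 817.4 W
E = 817.4 W × 2980 h / 1000 = 2436 kWh

2440 kWh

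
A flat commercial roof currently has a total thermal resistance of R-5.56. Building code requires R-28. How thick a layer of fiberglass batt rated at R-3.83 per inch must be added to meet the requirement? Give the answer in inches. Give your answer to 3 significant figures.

ΔR = 28 − 5.56 = 22.44 ft²·°F·h/BTU
L = ΔR / (R/in) = 22.44/3.83 = 5.859 in

5.86 in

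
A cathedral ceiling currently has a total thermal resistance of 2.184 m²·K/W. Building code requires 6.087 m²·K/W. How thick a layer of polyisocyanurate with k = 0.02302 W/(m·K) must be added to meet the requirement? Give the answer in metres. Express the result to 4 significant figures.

ΔR = 6.087 − 2.184 = 3.903 m²·K/W
L = ΔR × k = 3.903 × 0.02302 = 0.089847 m

0.08985 m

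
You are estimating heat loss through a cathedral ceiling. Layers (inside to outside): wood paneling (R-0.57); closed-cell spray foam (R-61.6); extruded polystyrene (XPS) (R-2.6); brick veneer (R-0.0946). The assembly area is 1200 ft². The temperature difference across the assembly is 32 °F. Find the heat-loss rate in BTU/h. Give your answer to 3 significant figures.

R_total = 0.57 + 61.6 + 2.6 + 0.0946 = 64.86 ft²·°F·h/BTU
Q = A·ΔT/R = 1200 × 32 / 64.86 = 592 BTU/h

592 BTU/h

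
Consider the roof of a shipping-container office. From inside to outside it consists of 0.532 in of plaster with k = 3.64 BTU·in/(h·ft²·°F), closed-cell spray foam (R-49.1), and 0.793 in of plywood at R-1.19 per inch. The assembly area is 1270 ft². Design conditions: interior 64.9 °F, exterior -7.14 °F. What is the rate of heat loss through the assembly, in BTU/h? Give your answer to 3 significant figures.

1820 BTU/h

0.532/3.64 = 0.1462
0.793 × 1.19 = 0.9437
R_total = 0.1462 + 49.1 + 0.9437 = 50.19 ft²·°F·h/BTU
Q = A·ΔT/R = 1270 × (64.9 − (-7.14)) / 50.19 = 1823 BTU/h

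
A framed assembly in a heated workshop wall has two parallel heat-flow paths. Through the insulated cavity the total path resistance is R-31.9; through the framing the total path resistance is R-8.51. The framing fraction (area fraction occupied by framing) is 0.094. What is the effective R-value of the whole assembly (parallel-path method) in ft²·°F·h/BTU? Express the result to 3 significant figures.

25.4 ft²·°F·h/BTU

U_eff = 0.906/31.9 + 0.094/8.51 = 0.0284 + 0.01105 = 0.03945
R_eff = 1/U_eff = 25.35 ft²·°F·h/BTU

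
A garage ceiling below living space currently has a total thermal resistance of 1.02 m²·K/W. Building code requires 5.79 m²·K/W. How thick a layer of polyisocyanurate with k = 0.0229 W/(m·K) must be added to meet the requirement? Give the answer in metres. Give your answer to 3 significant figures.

ΔR = 5.79 − 1.02 = 4.77 m²·K/W
L = ΔR × k = 4.77 × 0.0229 = 0.1092 m

0.109 m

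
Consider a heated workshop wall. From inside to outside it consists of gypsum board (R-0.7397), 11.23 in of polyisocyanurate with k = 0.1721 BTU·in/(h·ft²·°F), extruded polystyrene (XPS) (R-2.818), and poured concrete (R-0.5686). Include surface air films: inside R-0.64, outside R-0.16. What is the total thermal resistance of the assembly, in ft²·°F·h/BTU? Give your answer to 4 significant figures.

70.18 ft²·°F·h/BTU

11.23/0.1721 = 65.253
R_total = 0.64 + 0.7397 + 65.253 + 2.818 + 0.5686 + 0.16 = 70.179 ft²·°F·h/BTU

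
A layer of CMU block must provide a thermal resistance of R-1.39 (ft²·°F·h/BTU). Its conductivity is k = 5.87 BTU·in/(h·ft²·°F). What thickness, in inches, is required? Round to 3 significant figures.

8.16 in

L = R × k = 1.39 × 5.87 = 8.159 in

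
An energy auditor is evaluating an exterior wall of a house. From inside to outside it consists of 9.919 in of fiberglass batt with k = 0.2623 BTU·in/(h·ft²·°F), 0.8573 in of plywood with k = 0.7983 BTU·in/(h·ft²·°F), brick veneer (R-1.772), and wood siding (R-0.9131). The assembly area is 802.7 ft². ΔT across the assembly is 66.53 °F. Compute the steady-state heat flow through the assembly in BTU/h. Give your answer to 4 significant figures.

1285 BTU/h

9.919/0.2623 = 37.815
0.8573/0.7983 = 1.0739
R_total = 37.815 + 1.0739 + 1.772 + 0.9131 = 41.574 ft²·°F·h/BTU
Q = A·ΔT/R = 802.7 × 66.53 / 41.574 = 1284.5 BTU/h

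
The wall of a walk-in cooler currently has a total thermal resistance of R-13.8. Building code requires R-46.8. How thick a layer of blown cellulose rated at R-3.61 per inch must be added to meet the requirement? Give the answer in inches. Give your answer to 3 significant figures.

ΔR = 46.8 − 13.8 = 33 ft²·°F·h/BTU
L = ΔR / (R/in) = 33/3.61 = 9.141 in

9.14 in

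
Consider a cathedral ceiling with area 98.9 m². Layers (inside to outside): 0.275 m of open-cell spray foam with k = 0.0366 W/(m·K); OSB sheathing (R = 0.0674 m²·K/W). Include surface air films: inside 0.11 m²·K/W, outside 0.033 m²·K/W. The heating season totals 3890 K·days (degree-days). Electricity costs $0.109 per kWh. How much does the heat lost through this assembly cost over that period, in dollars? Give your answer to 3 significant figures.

130 dollars

0.275/0.0366 = 7.514
R_total = 0.11 + 7.514 + 0.0674 + 0.033 = 7.724 m²·K/W
E = A × HDD × 24 / R / 1000 = 98.9 × 3890 × 24 / 7.724 / 1000 = 1195 kWh
Cost = 1195 × 0.109 = $130.3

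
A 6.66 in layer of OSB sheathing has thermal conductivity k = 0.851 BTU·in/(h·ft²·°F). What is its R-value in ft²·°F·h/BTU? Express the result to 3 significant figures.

7.83 ft²·°F·h/BTU

R = L/k = 6.66/0.851 = 7.826 ft²·°F·h/BTU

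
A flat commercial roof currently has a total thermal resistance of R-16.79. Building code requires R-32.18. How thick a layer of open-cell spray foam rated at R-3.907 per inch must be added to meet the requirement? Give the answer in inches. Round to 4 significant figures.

ΔR = 32.18 − 16.79 = 15.39 ft²·°F·h/BTU
L = ΔR / (R/in) = 15.39/3.907 = 3.9391 in

3.939 in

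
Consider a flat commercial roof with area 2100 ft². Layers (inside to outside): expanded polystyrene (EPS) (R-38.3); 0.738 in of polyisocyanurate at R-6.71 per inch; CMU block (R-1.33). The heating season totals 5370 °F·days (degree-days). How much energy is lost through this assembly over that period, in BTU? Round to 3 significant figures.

6070000 BTU

0.738 × 6.71 = 4.952
R_total = 38.3 + 4.952 + 1.33 = 44.58 ft²·°F·h/BTU
E = A × HDD × 24 / R = 2100 × 5370 × 24 / 44.58 = 6071000 BTU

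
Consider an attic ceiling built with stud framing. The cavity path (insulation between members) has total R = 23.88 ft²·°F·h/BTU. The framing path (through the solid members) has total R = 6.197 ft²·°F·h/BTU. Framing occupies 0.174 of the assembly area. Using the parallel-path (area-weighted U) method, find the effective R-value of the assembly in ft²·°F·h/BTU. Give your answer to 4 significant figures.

U_eff = 0.826/23.88 + 0.174/6.197 = 0.03459 + 0.028078 = 0.062668
R_eff = 1/U_eff = 15.957 ft²·°F·h/BTU

15.96 ft²·°F·h/BTU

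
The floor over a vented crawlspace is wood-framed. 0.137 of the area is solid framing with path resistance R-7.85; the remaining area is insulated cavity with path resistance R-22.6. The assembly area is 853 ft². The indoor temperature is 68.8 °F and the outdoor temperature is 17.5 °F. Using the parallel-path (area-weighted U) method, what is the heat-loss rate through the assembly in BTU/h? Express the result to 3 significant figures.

2430 BTU/h

U_eff = 0.863/22.6 + 0.137/7.85 = 0.03819 + 0.01745 = 0.05564
R_eff = 1/U_eff = 17.97 ft²·°F·h/BTU
Q = 853 × (68.8 − 17.5) / 17.97 = 2435 BTU/h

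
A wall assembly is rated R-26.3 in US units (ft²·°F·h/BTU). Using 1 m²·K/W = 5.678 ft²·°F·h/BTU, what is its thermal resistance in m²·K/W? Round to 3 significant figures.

4.63 m²·K/W

R_SI = 26.3/5.678 = 4.632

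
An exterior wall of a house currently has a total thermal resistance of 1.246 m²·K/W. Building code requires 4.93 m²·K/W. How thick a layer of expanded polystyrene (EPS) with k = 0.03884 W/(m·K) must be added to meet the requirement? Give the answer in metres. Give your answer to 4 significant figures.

0.1431 m

ΔR = 4.93 − 1.246 = 3.684 m²·K/W
L = ΔR × k = 3.684 × 0.03884 = 0.14309 m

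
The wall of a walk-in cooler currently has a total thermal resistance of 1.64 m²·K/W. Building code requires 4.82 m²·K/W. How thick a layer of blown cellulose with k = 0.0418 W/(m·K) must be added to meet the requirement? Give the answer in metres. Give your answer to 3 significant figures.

ΔR = 4.82 − 1.64 = 3.18 m²·K/W
L = ΔR × k = 3.18 × 0.0418 = 0.1329 m

0.133 m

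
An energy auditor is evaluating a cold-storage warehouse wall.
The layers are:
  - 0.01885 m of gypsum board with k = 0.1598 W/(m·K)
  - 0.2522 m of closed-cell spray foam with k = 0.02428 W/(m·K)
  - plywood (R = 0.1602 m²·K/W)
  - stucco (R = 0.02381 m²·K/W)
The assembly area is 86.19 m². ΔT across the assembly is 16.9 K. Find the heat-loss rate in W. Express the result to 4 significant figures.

136.3 W

0.01885/0.1598 = 0.11796
0.2522/0.02428 = 10.387
R_total = 0.11796 + 10.387 + 0.1602 + 0.02381 = 10.689 m²·K/W
Q = A·ΔT/R = 86.19 × 16.9 / 10.689 = 136.27 W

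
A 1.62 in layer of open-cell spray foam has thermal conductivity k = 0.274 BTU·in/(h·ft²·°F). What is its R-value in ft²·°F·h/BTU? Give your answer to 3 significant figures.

R = L/k = 1.62/0.274 = 5.912 ft²·°F·h/BTU

5.91 ft²·°F·h/BTU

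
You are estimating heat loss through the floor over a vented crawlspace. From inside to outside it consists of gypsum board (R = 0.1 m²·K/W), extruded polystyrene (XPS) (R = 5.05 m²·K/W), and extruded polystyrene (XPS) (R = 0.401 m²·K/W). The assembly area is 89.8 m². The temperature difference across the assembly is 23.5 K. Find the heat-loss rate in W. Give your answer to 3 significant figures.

380 W

R_total = 0.1 + 5.05 + 0.401 = 5.551 m²·K/W
Q = A·ΔT/R = 89.8 × 23.5 / 5.551 = 380.2 W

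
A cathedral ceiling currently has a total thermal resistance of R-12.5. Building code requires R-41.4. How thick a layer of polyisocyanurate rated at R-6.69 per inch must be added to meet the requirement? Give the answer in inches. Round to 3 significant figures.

ΔR = 41.4 − 12.5 = 28.9 ft²·°F·h/BTU
L = ΔR / (R/in) = 28.9/6.69 = 4.32 in

4.32 in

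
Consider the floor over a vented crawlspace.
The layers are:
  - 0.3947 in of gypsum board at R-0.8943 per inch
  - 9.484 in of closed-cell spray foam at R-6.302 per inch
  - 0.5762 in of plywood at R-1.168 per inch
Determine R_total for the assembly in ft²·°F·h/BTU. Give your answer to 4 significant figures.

0.3947 × 0.8943 = 0.35298
9.484 × 6.302 = 59.768
0.5762 × 1.168 = 0.673
R_total = 0.35298 + 59.768 + 0.673 = 60.794 ft²·°F·h/BTU

60.79 ft²·°F·h/BTU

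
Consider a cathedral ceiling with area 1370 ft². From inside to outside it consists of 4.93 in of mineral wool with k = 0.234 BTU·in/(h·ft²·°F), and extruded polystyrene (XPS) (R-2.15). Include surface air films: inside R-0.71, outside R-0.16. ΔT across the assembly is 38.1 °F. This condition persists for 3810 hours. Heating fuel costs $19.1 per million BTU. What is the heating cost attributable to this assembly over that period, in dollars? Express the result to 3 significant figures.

4.93/0.234 = 21.07
R_total = 0.71 + 21.07 + 2.15 + 0.16 = 24.09 ft²·°F·h/BTU
Q = 1370 × 38.1 / 24.09 = 2167 BTU/h
E = 2167 × 3810 = 8256000 BTU
Cost = 8256000/10⁶ × 19.1 = $157.7

158 dollars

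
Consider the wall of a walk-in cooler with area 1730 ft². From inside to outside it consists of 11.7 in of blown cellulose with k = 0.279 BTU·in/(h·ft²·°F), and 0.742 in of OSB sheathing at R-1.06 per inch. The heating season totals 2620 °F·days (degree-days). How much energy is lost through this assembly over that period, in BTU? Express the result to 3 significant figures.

2550000 BTU

11.7/0.279 = 41.94
0.742 × 1.06 = 0.7865
R_total = 41.94 + 0.7865 = 42.72 ft²·°F·h/BTU
E = A × HDD × 24 / R = 1730 × 2620 × 24 / 42.72 = 2546000 BTU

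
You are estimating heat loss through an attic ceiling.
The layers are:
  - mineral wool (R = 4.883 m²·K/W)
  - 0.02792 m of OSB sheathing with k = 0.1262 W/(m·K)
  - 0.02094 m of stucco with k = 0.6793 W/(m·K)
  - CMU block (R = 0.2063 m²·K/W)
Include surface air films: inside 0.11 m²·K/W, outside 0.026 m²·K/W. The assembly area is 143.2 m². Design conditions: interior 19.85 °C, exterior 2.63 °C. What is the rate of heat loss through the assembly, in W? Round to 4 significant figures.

450.2 W

0.02792/0.1262 = 0.22124
0.02094/0.6793 = 0.030826
R_total = 0.11 + 4.883 + 0.22124 + 0.030826 + 0.2063 + 0.026 = 5.4774 m²·K/W
Q = A·ΔT/R = 143.2 × (19.85 − 2.63) / 5.4774 = 450.2 W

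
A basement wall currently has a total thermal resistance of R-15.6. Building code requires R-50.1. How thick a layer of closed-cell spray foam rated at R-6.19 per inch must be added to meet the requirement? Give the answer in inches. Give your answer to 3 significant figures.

ΔR = 50.1 − 15.6 = 34.5 ft²·°F·h/BTU
L = ΔR / (R/in) = 34.5/6.19 = 5.574 in

5.57 in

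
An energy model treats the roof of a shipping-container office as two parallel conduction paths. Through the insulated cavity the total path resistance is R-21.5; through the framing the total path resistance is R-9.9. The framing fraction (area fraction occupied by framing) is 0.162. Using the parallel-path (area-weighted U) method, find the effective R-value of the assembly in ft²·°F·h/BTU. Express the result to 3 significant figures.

U_eff = 0.838/21.5 + 0.162/9.9 = 0.03898 + 0.01636 = 0.05534
R_eff = 1/U_eff = 18.07 ft²·°F·h/BTU

18.1 ft²·°F·h/BTU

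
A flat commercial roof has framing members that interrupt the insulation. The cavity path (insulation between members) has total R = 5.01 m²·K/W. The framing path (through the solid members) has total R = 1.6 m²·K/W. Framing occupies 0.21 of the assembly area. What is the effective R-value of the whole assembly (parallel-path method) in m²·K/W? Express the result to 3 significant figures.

U_eff = 0.79/5.01 + 0.21/1.6 = 0.1577 + 0.1312 = 0.2889
R_eff = 1/U_eff = 3.461 m²·K/W

3.46 m²·K/W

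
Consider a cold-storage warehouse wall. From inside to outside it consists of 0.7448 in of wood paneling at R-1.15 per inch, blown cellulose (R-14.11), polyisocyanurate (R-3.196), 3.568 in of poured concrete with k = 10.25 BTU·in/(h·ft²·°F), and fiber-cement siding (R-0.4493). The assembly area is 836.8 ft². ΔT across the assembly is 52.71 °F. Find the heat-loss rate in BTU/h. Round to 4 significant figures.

0.7448 × 1.15 = 0.85652
3.568/10.25 = 0.3481
R_total = 0.85652 + 14.11 + 3.196 + 0.3481 + 0.4493 = 18.96 ft²·°F·h/BTU
Q = A·ΔT/R = 836.8 × 52.71 / 18.96 = 2326.4 BTU/h

2326 BTU/h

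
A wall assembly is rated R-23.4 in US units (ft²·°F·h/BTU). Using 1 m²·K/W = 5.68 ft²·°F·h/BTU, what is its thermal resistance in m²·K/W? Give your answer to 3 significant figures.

R_SI = 23.4/5.68 = 4.12

4.12 m²·K/W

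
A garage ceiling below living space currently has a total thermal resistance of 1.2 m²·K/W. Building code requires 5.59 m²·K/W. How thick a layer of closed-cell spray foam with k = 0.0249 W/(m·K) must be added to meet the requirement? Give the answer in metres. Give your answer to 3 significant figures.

ΔR = 5.59 − 1.2 = 4.39 m²·K/W
L = ΔR × k = 4.39 × 0.0249 = 0.1093 m

0.109 m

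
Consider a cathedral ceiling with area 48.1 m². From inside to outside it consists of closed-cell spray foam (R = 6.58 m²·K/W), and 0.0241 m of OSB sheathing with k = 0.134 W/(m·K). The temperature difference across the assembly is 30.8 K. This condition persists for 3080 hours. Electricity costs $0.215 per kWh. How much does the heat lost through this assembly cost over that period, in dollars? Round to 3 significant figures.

0.0241/0.134 = 0.1799
R_total = 6.58 + 0.1799 = 6.76 m²·K/W
Q = 48.1 × 30.8 / 6.76 = 219.2 W
E = 219.2 W × 3080 h / 1000 = 675 kWh
Cost = 675 × 0.215 = $145.1

145 dollars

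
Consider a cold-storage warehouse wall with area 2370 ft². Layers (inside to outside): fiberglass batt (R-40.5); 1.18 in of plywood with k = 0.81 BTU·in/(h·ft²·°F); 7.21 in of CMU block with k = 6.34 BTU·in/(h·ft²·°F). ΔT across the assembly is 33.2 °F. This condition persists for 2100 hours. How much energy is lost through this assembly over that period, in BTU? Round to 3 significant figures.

3830000 BTU

1.18/0.81 = 1.457
7.21/6.34 = 1.137
R_total = 40.5 + 1.457 + 1.137 = 43.09 ft²·°F·h/BTU
Q = 2370 × 33.2 / 43.09 = 1826 BTU/h
E = 1826 × 2100 = 3834000 BTU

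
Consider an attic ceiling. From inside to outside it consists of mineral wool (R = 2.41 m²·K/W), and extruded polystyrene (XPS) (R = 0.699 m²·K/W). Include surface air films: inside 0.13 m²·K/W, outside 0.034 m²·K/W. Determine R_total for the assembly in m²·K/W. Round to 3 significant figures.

R_total = 0.13 + 2.41 + 0.699 + 0.034 = 3.273 m²·K/W

3.27 m²·K/W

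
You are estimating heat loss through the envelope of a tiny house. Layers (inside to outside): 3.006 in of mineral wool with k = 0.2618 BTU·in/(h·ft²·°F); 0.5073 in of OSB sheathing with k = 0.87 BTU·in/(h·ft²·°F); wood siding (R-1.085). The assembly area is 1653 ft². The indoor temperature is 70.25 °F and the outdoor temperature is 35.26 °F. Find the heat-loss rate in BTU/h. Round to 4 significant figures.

3.006/0.2618 = 11.482
0.5073/0.87 = 0.5831
R_total = 11.482 + 0.5831 + 1.085 = 13.15 ft²·°F·h/BTU
Q = A·ΔT/R = 1653 × (70.25 − 35.26) / 13.15 = 4398.3 BTU/h

4398 BTU/h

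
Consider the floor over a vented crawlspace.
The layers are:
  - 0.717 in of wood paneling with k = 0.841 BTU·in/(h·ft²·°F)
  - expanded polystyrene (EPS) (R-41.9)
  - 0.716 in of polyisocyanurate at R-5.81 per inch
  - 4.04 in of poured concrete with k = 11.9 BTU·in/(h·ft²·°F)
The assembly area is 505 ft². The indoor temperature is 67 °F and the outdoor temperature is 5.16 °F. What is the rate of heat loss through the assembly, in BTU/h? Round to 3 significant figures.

0.717/0.841 = 0.8526
0.716 × 5.81 = 4.16
4.04/11.9 = 0.3395
R_total = 0.8526 + 41.9 + 4.16 + 0.3395 = 47.25 ft²·°F·h/BTU
Q = A·ΔT/R = 505 × (67 − 5.16) / 47.25 = 660.9 BTU/h

661 BTU/h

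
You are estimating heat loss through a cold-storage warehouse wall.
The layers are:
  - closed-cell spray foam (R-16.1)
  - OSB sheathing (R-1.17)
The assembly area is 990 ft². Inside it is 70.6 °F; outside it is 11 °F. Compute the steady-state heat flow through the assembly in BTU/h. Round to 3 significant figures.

3420 BTU/h

R_total = 16.1 + 1.17 = 17.27 ft²·°F·h/BTU
Q = A·ΔT/R = 990 × (70.6 − 11) / 17.27 = 3417 BTU/h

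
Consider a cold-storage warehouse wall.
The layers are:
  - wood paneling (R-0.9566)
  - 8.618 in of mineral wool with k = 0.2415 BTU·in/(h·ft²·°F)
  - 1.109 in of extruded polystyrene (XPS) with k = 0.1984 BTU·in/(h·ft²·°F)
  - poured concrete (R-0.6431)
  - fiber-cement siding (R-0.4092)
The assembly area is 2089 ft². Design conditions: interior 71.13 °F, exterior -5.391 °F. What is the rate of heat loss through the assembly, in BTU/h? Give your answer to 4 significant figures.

8.618/0.2415 = 35.685
1.109/0.1984 = 5.5897
R_total = 0.9566 + 35.685 + 5.5897 + 0.6431 + 0.4092 = 43.284 ft²·°F·h/BTU
Q = A·ΔT/R = 2089 × (71.13 − (-5.391)) / 43.284 = 3693.1 BTU/h

3693 BTU/h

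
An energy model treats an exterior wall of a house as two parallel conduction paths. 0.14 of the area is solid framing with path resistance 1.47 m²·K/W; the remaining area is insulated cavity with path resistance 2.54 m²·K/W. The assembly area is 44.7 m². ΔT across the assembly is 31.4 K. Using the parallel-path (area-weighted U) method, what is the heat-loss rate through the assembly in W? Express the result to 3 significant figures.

609 W

U_eff = 0.86/2.54 + 0.14/1.47 = 0.3386 + 0.09524 = 0.4338
R_eff = 1/U_eff = 2.305 m²·K/W
Q = 44.7 × 31.4 / 2.305 = 608.9 W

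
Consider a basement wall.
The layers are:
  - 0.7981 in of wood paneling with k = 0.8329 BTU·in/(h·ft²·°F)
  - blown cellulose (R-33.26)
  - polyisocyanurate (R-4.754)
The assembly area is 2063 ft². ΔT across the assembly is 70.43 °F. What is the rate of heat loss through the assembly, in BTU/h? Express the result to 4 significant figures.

0.7981/0.8329 = 0.95822
R_total = 0.95822 + 33.26 + 4.754 = 38.972 ft²·°F·h/BTU
Q = A·ΔT/R = 2063 × 70.43 / 38.972 = 3728.2 BTU/h

3728 BTU/h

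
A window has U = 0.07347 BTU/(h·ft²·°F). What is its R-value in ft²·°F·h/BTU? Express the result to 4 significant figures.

13.61 ft²·°F·h/BTU

R = 1/U = 1/0.07347 = 13.611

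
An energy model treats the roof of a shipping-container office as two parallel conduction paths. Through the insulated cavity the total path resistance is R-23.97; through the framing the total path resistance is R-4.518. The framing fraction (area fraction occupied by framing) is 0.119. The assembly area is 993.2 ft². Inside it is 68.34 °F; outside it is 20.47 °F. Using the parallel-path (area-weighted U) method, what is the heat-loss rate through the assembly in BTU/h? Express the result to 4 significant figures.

3000 BTU/h

U_eff = 0.881/23.97 + 0.119/4.518 = 0.036754 + 0.026339 = 0.063093
R_eff = 1/U_eff = 15.85 ft²·°F·h/BTU
Q = 993.2 × (68.34 − 20.47) / 15.85 = 2999.7 BTU/h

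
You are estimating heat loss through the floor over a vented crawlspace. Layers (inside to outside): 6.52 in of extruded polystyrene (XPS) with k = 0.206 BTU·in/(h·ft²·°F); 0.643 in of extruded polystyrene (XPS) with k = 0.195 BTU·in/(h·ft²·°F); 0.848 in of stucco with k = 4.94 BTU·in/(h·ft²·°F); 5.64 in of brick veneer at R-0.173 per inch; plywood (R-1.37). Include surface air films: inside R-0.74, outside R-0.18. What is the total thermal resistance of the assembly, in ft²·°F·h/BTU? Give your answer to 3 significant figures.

38.4 ft²·°F·h/BTU

6.52/0.206 = 31.65
0.643/0.195 = 3.297
0.848/4.94 = 0.1717
5.64 × 0.173 = 0.9757
R_total = 0.74 + 31.65 + 3.297 + 0.1717 + 0.9757 + 1.37 + 0.18 = 38.39 ft²·°F·h/BTU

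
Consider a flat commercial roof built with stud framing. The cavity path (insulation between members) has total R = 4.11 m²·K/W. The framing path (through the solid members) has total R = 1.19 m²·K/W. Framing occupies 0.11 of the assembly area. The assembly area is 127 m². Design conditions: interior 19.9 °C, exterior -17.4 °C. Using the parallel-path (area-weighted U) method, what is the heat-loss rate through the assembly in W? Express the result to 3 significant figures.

U_eff = 0.89/4.11 + 0.11/1.19 = 0.2165 + 0.09244 = 0.309
R_eff = 1/U_eff = 3.236 m²·K/W
Q = 127 × (19.9 − (-17.4)) / 3.236 = 1464 W

1460 W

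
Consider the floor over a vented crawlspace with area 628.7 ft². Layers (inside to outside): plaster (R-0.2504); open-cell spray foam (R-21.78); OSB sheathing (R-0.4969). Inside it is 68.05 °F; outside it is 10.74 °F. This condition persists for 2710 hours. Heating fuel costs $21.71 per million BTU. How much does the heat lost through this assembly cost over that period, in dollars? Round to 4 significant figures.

94.10 dollars

R_total = 0.2504 + 21.78 + 0.4969 = 22.527 ft²·°F·h/BTU
Q = 628.7 × (68.05 − 10.74) / 22.527 = 1599.4 BTU/h
E = 1599.4 × 2710 = 4334500 BTU
Cost = 4334500/10⁶ × 21.71 = $94.101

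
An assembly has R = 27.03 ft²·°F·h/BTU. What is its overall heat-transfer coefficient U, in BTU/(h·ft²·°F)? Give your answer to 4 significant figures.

0.03700 BTU/(h·ft²·°F)

U = 1/R = 1/27.03 = 0.036996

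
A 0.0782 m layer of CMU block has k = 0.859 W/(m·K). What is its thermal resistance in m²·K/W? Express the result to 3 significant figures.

0.0910 m²·K/W

R = L/k = 0.0782/0.859 = 0.09104 m²·K/W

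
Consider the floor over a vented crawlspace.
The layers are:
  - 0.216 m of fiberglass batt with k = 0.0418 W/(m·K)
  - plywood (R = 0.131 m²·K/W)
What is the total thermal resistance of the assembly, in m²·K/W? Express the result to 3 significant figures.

5.30 m²·K/W

0.216/0.0418 = 5.167
R_total = 5.167 + 0.131 = 5.298 m²·K/W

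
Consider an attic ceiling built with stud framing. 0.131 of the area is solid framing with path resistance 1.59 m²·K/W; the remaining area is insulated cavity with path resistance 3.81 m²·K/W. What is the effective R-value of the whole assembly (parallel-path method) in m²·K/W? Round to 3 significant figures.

3.22 m²·K/W

U_eff = 0.869/3.81 + 0.131/1.59 = 0.2281 + 0.08239 = 0.3105
R_eff = 1/U_eff = 3.221 m²·K/W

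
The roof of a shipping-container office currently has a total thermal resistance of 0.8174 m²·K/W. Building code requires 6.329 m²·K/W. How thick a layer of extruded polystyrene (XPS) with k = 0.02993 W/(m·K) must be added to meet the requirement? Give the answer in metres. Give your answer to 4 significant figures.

ΔR = 6.329 − 0.8174 = 5.5116 m²·K/W
L = ΔR × k = 5.5116 × 0.02993 = 0.16496 m

0.1650 m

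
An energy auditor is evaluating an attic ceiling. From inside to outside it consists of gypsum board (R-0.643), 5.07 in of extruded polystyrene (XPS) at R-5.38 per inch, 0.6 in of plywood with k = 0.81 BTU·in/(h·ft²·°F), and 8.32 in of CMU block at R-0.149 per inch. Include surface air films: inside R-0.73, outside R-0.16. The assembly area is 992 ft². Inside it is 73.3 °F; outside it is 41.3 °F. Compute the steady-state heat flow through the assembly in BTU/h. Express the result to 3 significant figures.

1030 BTU/h

5.07 × 5.38 = 27.28
0.6/0.81 = 0.7407
8.32 × 0.149 = 1.24
R_total = 0.73 + 0.643 + 27.28 + 0.7407 + 1.24 + 0.16 = 30.79 ft²·°F·h/BTU
Q = A·ΔT/R = 992 × (73.3 − 41.3) / 30.79 = 1031 BTU/h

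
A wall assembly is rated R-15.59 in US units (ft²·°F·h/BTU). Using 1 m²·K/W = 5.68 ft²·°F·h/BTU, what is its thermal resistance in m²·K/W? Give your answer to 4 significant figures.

R_SI = 15.59/5.68 = 2.7447

2.745 m²·K/W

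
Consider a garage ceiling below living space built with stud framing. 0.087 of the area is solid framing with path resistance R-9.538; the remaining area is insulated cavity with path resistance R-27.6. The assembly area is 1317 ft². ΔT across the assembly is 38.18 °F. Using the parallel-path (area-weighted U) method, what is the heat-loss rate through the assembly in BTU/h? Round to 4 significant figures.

2122 BTU/h

U_eff = 0.913/27.6 + 0.087/9.538 = 0.03308 + 0.0091214 = 0.042201
R_eff = 1/U_eff = 23.696 ft²·°F·h/BTU
Q = 1317 × 38.18 / 23.696 = 2122 BTU/h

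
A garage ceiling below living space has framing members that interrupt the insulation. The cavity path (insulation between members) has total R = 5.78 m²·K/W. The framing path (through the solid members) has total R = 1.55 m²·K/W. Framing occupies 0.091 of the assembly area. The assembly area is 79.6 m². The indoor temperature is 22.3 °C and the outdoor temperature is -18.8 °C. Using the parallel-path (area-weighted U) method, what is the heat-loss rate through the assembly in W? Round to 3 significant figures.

U_eff = 0.909/5.78 + 0.091/1.55 = 0.1573 + 0.05871 = 0.216
R_eff = 1/U_eff = 4.63 m²·K/W
Q = 79.6 × (22.3 − (-18.8)) / 4.63 = 706.6 W

707 W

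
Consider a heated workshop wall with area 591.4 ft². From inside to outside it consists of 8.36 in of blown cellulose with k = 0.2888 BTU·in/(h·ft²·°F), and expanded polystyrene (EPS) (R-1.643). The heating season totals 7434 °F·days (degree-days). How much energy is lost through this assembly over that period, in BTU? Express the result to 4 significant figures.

8.36/0.2888 = 28.947
R_total = 28.947 + 1.643 = 30.59 ft²·°F·h/BTU
E = A × HDD × 24 / R = 591.4 × 7434 × 24 / 30.59 = 3449300 BTU

3449000 BTU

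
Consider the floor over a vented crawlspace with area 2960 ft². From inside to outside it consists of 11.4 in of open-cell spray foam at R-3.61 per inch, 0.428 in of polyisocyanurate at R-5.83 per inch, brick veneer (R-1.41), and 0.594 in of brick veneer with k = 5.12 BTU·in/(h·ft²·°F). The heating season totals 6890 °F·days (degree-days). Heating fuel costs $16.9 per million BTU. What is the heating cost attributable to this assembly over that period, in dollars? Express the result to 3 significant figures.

11.4 × 3.61 = 41.15
0.428 × 5.83 = 2.495
0.594/5.12 = 0.116
R_total = 41.15 + 2.495 + 1.41 + 0.116 = 45.18 ft²·°F·h/BTU
E = A × HDD × 24 / R = 2960 × 6890 × 24 / 45.18 = 10830000 BTU
Cost = 10830000/10⁶ × 16.9 = $183.1

183 dollars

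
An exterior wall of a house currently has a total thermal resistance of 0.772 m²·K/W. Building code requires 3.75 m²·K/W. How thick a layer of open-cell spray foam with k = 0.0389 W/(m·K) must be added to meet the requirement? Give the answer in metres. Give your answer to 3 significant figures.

ΔR = 3.75 − 0.772 = 2.978 m²·K/W
L = ΔR × k = 2.978 × 0.0389 = 0.1158 m

0.116 m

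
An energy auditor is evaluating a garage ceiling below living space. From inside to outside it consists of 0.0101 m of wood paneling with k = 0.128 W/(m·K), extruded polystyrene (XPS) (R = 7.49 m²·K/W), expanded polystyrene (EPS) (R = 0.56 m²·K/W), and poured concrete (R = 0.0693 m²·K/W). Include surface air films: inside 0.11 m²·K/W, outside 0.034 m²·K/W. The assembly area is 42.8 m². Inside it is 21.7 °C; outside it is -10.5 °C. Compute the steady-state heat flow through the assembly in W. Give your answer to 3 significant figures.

0.0101/0.128 = 0.07891
R_total = 0.11 + 0.07891 + 7.49 + 0.56 + 0.0693 + 0.034 = 8.342 m²·K/W
Q = A·ΔT/R = 42.8 × (21.7 − (-10.5)) / 8.342 = 165.2 W

165 W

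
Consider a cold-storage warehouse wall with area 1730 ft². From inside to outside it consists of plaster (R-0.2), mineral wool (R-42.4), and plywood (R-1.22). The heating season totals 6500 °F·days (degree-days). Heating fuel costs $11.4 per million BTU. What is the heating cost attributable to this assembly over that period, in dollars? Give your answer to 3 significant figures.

R_total = 0.2 + 42.4 + 1.22 = 43.82 ft²·°F·h/BTU
E = A × HDD × 24 / R = 1730 × 6500 × 24 / 43.82 = 6159000 BTU
Cost = 6159000/10⁶ × 11.4 = $70.21

70.2 dollars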